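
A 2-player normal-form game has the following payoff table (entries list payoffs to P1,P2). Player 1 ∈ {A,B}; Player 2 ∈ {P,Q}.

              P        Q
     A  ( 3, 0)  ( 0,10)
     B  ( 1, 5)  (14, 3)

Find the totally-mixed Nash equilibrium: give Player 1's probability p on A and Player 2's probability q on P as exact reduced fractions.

P1 mixes 1/6 on A; P2 mixes 7/8 on P

P1 indiff ⇒ q·3+(1-q)·0 = q·1+(1-q)·14 ⇒ q(2) = (1-q)(14) ⇒ q = 7/8
P2 indiff ⇒ p·0+(1-p)·5 = p·10+(1-p)·3 ⇒ p(-10) = (1-p)(-2) ⇒ p = 1/6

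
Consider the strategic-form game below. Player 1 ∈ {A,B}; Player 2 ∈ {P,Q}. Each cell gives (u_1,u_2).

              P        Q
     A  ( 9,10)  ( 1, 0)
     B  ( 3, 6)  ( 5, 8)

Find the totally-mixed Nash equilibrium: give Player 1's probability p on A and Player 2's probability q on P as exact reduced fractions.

p=1/6, q=2/5

P1 indiff ⇒ q·9+(1-q)·1 = q·3+(1-q)·5 ⇒ q(6) = (1-q)(4) ⇒ q = 2/5
P2 indiff ⇒ p·10+(1-p)·6 = p·0+(1-p)·8 ⇒ p(10) = (1-p)(2) ⇒ p = 1/6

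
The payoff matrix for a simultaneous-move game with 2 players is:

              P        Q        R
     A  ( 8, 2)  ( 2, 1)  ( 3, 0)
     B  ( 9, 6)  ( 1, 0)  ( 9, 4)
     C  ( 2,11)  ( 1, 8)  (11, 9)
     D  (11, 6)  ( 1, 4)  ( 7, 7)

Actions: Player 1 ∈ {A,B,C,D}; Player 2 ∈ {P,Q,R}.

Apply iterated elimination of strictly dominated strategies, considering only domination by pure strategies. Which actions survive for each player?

Survivors P1:{B,C,D} P2:{P,R}

P2 drop Q (P beats it: A:2>1 B:6>0 C:11>8 D:6>4)
P1 drop A (B beats it: P:9>8 R:9>3)
P1→{B,C,D} P2→{P,R}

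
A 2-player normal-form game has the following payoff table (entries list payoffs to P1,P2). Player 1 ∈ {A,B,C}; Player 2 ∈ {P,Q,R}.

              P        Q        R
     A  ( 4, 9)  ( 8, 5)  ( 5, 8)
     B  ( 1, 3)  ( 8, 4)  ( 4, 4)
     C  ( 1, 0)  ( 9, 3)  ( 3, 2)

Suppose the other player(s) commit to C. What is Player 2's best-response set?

u_2(P vs C) = 0
u_2(Q vs C) = 3
u_2(R vs C) = 2
max payoff 3 at {Q}

argmax u_2 = {Q}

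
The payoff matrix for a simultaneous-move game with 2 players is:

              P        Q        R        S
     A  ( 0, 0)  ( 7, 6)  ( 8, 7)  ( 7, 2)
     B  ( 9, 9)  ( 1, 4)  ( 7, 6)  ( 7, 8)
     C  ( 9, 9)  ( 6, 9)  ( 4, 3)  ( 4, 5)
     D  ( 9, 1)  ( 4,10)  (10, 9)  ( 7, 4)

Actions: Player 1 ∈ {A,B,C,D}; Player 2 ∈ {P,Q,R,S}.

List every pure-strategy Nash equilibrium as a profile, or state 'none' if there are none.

Nash profiles: (B,P), (C,P)

(A,P): not NE [P1→D gives 9>0; P2→R gives 7>0]
(A,Q): not NE [P2→R gives 7>6]
(A,R): not NE [P1→D gives 10>8]
(A,S): not NE [P2→R gives 7>2]
(B,P): NE
(B,Q): not NE [P1→A gives 7>1; P2→P gives 9>4]
(B,R): not NE [P1→D gives 10>7; P2→P gives 9>6]
(B,S): not NE [P2→P gives 9>8]
(C,P): NE
(C,Q): not NE [P1→A gives 7>6]
(C,R): not NE [P1→D gives 10>4; P2→Q gives 9>3]
(C,S): not NE [P1→D gives 7>4; P2→Q gives 9>5]
(D,P): not NE [P2→Q gives 10>1]
(D,Q): not NE [P1→A gives 7>4]
(D,R): not NE [P2→Q gives 10>9]
(D,S): not NE [P2→Q gives 10>4]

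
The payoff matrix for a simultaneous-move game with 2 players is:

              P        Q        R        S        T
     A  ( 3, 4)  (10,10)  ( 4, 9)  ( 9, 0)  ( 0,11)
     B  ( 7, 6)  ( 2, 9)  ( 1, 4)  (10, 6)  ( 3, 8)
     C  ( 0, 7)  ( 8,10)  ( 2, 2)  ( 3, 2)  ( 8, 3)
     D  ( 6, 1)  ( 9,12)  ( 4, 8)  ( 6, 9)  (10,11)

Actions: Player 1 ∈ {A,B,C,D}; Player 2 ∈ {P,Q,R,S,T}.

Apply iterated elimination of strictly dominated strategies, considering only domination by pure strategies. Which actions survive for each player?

P1 drop C (D beats it: P:6>0 Q:9>8 R:4>2 S:6>3 T:10>8)
P2 drop P (Q beats it: A:10>4 B:9>6 D:12>1)
P2 drop R (Q beats it: A:10>9 B:9>4 D:12>8)
P2 drop S (Q beats it: A:10>0 B:9>6 D:12>9)
P1 drop B (D beats it: Q:9>2 T:10>3)
P1→{A,D} P2→{Q,T}

Remaining: P1:{A,D} P2:{Q,T}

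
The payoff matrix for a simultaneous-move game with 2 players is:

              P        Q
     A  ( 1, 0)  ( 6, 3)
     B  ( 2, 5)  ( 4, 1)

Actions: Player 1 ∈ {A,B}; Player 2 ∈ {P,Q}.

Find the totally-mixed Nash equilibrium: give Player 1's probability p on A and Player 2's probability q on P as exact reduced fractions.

p=4/7, q=2/3

P1 indiff ⇒ q·1+(1-q)·6 = q·2+(1-q)·4 ⇒ q(-1) = (1-q)(-2) ⇒ q = 2/3
P2 indiff ⇒ p·0+(1-p)·5 = p·3+(1-p)·1 ⇒ p(-3) = (1-p)(-4) ⇒ p = 4/7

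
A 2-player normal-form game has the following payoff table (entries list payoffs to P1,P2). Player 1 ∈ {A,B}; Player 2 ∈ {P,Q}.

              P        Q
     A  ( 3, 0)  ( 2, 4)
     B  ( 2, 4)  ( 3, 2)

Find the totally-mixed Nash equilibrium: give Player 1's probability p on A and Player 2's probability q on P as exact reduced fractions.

(p,q) = (1/3, 1/2)

P1 indiff ⇒ q·3+(1-q)·2 = q·2+(1-q)·3 ⇒ q(1) = (1-q)(1) ⇒ q = 1/2
P2 indiff ⇒ p·0+(1-p)·4 = p·4+(1-p)·2 ⇒ p(-4) = (1-p)(-2) ⇒ p = 1/3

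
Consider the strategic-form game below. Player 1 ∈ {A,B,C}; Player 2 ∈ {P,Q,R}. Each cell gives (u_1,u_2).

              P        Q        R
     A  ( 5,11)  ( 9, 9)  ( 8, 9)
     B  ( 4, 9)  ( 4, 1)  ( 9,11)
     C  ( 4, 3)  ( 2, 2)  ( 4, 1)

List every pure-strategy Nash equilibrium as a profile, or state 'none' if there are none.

NE set: (A,P), (B,R)

(A,P): NE
(A,Q): not NE [P2→P gives 11>9]
(A,R): not NE [P1→B gives 9>8; P2→P gives 11>9]
(B,P): not NE [P1→A gives 5>4; P2→R gives 11>9]
(B,Q): not NE [P1→A gives 9>4; P2→R gives 11>1]
(B,R): NE
(C,P): not NE [P1→A gives 5>4]
(C,Q): not NE [P1→A gives 9>2; P2→P gives 3>2]
(C,R): not NE [P1→B gives 9>4; P2→P gives 3>1]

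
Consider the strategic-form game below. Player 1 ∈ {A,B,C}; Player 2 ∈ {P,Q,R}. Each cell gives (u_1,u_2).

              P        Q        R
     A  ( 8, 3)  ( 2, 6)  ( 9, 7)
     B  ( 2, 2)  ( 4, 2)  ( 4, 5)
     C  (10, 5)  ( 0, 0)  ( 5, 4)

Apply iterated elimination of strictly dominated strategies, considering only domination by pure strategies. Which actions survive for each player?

Survivors P1:{A,C} P2:{P,R}

P2 drop Q (R beats it: A:7>6 B:5>2 C:4>0)
P1 drop B (A beats it: P:8>2 R:9>4)
P1→{A,C} P2→{P,R}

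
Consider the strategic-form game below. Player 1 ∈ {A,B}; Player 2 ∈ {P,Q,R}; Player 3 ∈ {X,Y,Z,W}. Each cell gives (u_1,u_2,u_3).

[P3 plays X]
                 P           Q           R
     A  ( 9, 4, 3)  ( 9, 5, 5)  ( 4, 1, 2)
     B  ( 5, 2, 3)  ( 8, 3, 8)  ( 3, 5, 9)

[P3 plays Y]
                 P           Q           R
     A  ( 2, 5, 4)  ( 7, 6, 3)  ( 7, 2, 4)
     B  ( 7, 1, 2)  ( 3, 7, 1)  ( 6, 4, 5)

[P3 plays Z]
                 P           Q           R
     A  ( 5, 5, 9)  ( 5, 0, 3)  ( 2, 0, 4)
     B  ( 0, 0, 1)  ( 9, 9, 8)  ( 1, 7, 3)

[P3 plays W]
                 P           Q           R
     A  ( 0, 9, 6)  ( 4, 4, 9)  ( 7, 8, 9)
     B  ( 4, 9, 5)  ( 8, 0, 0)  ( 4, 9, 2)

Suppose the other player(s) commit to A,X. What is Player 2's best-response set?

u_2(P vs A,X) = 4
u_2(Q vs A,X) = 5
u_2(R vs A,X) = 1
max payoff 5 at {Q}

BR_2 = {Q}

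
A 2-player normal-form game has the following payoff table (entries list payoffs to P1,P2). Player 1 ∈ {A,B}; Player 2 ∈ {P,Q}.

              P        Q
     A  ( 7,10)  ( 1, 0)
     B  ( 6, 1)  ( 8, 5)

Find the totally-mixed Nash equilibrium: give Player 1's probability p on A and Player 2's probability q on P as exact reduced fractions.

p=2/7, q=7/8

P1 indiff ⇒ q·7+(1-q)·1 = q·6+(1-q)·8 ⇒ q(1) = (1-q)(7) ⇒ q = 7/8
P2 indiff ⇒ p·10+(1-p)·1 = p·0+(1-p)·5 ⇒ p(10) = (1-p)(4) ⇒ p = 2/7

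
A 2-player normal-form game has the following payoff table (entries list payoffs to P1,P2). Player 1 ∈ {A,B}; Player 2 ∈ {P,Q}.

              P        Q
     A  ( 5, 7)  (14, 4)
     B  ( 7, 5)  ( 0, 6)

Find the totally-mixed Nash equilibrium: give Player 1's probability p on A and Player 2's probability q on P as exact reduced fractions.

(p,q) = (1/4, 7/8)

P1 indiff ⇒ q·5+(1-q)·14 = q·7+(1-q)·0 ⇒ q(-2) = (1-q)(-14) ⇒ q = 7/8
P2 indiff ⇒ p·7+(1-p)·5 = p·4+(1-p)·6 ⇒ p(3) = (1-p)(1) ⇒ p = 1/4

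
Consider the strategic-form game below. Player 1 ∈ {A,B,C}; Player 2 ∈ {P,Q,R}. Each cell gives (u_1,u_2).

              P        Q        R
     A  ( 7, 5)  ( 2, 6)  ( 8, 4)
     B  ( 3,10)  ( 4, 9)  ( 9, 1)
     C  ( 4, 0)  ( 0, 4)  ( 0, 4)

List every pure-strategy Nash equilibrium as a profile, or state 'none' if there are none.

Equilibria: none

(A,P): not NE [P2→Q gives 6>5]
(A,Q): not NE [P1→B gives 4>2]
(A,R): not NE [P1→B gives 9>8; P2→Q gives 6>4]
(B,P): not NE [P1→A gives 7>3]
(B,Q): not NE [P2→P gives 10>9]
(B,R): not NE [P2→P gives 10>1]
(C,P): not NE [P1→A gives 7>4; P2→R gives 4>0]
(C,Q): not NE [P1→B gives 4>0]
(C,R): not NE [P1→B gives 9>0]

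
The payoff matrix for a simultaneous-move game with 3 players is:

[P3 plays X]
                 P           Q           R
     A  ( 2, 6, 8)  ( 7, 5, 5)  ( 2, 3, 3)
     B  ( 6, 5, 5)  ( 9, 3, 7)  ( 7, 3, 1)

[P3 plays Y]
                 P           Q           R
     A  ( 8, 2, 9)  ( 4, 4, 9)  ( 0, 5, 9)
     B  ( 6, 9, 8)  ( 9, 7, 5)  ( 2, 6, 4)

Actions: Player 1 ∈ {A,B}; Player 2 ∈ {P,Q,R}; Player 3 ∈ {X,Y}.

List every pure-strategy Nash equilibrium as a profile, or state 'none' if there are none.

No pure NE.

(A,P,X): not NE [P1→B gives 6>2; P3→Y gives 9>8]
(A,P,Y): not NE [P2→R gives 5>2]
(A,Q,X): not NE [P1→B gives 9>7; P2→P gives 6>5; P3→Y gives 9>5]
(A,Q,Y): not NE [P1→B gives 9>4; P2→R gives 5>4]
(A,R,X): not NE [P1→B gives 7>2; P2→P gives 6>3; P3→Y gives 9>3]
(A,R,Y): not NE [P1→B gives 2>0]
(B,P,X): not NE [P3→Y gives 8>5]
(B,P,Y): not NE [P1→A gives 8>6]
(B,Q,X): not NE [P2→P gives 5>3]
(B,Q,Y): not NE [P2→P gives 9>7; P3→X gives 7>5]
(B,R,X): not NE [P2→P gives 5>3; P3→Y gives 4>1]
(B,R,Y): not NE [P2→P gives 9>6]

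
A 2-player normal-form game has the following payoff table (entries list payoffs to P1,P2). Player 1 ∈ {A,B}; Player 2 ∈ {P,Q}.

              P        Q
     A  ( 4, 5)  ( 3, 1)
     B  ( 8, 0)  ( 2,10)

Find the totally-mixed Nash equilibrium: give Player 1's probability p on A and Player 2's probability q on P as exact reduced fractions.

P1 indiff ⇒ q·4+(1-q)·3 = q·8+(1-q)·2 ⇒ q(-4) = (1-q)(-1) ⇒ q = 1/5
P2 indiff ⇒ p·5+(1-p)·0 = p·1+(1-p)·10 ⇒ p(4) = (1-p)(10) ⇒ p = 5/7

p=5/7, q=1/5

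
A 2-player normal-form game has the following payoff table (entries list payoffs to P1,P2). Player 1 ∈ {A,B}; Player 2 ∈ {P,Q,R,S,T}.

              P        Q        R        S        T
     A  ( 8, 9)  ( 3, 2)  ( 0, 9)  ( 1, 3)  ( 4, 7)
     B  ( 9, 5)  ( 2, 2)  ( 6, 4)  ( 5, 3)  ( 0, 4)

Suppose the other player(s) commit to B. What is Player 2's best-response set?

u_2(P vs B) = 5
u_2(Q vs B) = 2
u_2(R vs B) = 4
u_2(S vs B) = 3
u_2(T vs B) = 4
max payoff 5 at {P}

argmax u_2 = {P}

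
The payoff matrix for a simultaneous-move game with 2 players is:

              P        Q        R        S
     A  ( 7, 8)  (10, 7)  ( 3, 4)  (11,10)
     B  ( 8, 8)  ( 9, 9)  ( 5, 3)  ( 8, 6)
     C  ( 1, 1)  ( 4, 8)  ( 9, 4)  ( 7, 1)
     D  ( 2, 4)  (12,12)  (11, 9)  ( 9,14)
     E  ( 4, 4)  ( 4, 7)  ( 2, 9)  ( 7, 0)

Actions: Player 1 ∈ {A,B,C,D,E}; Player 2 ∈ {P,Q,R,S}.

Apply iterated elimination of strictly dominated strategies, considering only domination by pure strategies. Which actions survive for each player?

P1 drop C (D beats it: P:2>1 Q:12>4 R:11>9 S:9>7)
P1 drop E (A beats it: P:7>4 Q:10>4 R:3>2 S:11>7)
P2 drop R (Q beats it: A:7>4 B:9>3 D:12>9)
P1→{A,B,D} P2→{P,Q,S}

Survivors P1:{A,B,D} P2:{P,Q,S}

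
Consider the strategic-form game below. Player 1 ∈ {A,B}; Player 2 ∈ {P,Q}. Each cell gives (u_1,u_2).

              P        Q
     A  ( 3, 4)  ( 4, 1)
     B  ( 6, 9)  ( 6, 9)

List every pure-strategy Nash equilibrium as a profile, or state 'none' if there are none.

(A,P): not NE [P1→B gives 6>3]
(A,Q): not NE [P1→B gives 6>4; P2→P gives 4>1]
(B,P): NE
(B,Q): NE

NE set: (B,P), (B,Q)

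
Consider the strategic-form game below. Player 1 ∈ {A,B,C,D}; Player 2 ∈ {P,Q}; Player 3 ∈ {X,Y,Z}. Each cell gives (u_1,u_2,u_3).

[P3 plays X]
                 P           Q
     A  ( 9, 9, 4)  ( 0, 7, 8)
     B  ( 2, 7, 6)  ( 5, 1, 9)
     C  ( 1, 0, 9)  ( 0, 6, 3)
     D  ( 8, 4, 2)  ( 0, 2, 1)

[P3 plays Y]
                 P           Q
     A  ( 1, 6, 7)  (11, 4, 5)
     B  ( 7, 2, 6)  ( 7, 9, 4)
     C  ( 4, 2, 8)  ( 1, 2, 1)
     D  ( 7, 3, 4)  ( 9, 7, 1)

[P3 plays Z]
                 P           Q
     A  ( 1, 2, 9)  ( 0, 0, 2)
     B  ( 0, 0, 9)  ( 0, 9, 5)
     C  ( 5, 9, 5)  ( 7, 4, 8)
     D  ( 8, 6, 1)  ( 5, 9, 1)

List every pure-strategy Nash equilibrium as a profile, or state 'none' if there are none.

No pure NE.

(A,P,X): not NE [P3→Z gives 9>4]
(A,P,Y): not NE [P1→D gives 7>1; P3→Z gives 9>7]
(A,P,Z): not NE [P1→D gives 8>1]
(A,Q,X): not NE [P1→B gives 5>0; P2→P gives 9>7]
(A,Q,Y): not NE [P2→P gives 6>4; P3→X gives 8>5]
(A,Q,Z): not NE [P1→C gives 7>0; P2→P gives 2>0; P3→X gives 8>2]
(B,P,X): not NE [P1→A gives 9>2; P3→Z gives 9>6]
(B,P,Y): not NE [P2→Q gives 9>2; P3→Z gives 9>6]
(B,P,Z): not NE [P1→D gives 8>0; P2→Q gives 9>0]
(B,Q,X): not NE [P2→P gives 7>1]
(B,Q,Y): not NE [P1→A gives 11>7; P3→X gives 9>4]
(B,Q,Z): not NE [P1→C gives 7>0; P3→X gives 9>5]
(C,P,X): not NE [P1→A gives 9>1; P2→Q gives 6>0]
(C,P,Y): not NE [P1→D gives 7>4; P3→X gives 9>8]
(C,P,Z): not NE [P1→D gives 8>5; P3→X gives 9>5]
(C,Q,X): not NE [P1→B gives 5>0; P3→Z gives 8>3]
(C,Q,Y): not NE [P1→A gives 11>1; P3→Z gives 8>1]
(C,Q,Z): not NE [P2→P gives 9>4]
(D,P,X): not NE [P1→A gives 9>8; P3→Y gives 4>2]
(D,P,Y): not NE [P2→Q gives 7>3]
(D,P,Z): not NE [P2→Q gives 9>6; P3→Y gives 4>1]
(D,Q,X): not NE [P1→B gives 5>0; P2→P gives 4>2]
(D,Q,Y): not NE [P1→A gives 11>9]
(D,Q,Z): not NE [P1→C gives 7>5]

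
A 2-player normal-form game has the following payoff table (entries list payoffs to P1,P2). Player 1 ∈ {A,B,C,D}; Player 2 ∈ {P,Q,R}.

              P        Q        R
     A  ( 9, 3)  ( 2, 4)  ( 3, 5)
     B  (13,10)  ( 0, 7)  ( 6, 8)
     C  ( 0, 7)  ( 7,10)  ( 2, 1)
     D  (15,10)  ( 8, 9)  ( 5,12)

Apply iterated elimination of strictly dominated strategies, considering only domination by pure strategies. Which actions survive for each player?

P1 drop A (D beats it: P:15>9 Q:8>2 R:5>3)
P1 drop C (D beats it: P:15>0 Q:8>7 R:5>2)
P2 drop Q (P beats it: B:10>7 D:10>9)
P1→{B,D} P2→{P,R}

Survivors P1:{B,D} P2:{P,R}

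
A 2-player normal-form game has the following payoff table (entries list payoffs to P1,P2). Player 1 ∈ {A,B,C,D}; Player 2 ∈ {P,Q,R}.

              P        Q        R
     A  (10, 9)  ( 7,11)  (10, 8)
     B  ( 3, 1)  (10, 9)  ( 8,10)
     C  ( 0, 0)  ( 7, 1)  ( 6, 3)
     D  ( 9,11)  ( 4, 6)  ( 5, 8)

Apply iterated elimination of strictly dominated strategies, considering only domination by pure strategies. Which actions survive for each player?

IESDS → P1:{A,B} P2:{Q,R}

P1 drop C (B beats it: P:3>0 Q:10>7 R:8>6)
P1 drop D (A beats it: P:10>9 Q:7>4 R:10>5)
P2 drop P (Q beats it: A:11>9 B:9>1)
P1→{A,B} P2→{Q,R}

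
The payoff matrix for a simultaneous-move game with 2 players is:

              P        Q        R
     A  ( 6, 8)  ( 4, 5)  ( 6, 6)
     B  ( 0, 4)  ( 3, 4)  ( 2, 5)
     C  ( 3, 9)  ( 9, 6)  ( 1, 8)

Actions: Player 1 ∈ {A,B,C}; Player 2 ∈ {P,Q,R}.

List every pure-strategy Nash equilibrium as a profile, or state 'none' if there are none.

(A,P): NE
(A,Q): not NE [P1→C gives 9>4; P2→P gives 8>5]
(A,R): not NE [P2→P gives 8>6]
(B,P): not NE [P1→A gives 6>0; P2→R gives 5>4]
(B,Q): not NE [P1→C gives 9>3; P2→R gives 5>4]
(B,R): not NE [P1→A gives 6>2]
(C,P): not NE [P1→A gives 6>3]
(C,Q): not NE [P2→P gives 9>6]
(C,R): not NE [P1→A gives 6>1; P2→P gives 9>8]

NE set: (A,P)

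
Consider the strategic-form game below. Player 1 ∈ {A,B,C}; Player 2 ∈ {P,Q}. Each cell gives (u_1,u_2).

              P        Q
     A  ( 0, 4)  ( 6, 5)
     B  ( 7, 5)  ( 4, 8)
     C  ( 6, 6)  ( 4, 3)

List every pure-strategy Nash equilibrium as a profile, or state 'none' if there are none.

(A,P): not NE [P1→B gives 7>0; P2→Q gives 5>4]
(A,Q): NE
(B,P): not NE [P2→Q gives 8>5]
(B,Q): not NE [P1→A gives 6>4]
(C,P): not NE [P1→B gives 7>6]
(C,Q): not NE [P1→A gives 6>4; P2→P gives 6>3]

Nash profiles: (A,Q)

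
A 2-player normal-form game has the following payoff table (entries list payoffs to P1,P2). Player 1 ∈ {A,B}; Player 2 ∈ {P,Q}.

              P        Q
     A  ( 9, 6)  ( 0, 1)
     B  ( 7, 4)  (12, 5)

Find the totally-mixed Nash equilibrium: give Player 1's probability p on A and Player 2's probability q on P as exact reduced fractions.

P1 indiff ⇒ q·9+(1-q)·0 = q·7+(1-q)·12 ⇒ q(2) = (1-q)(12) ⇒ q = 6/7
P2 indiff ⇒ p·6+(1-p)·4 = p·1+(1-p)·5 ⇒ p(5) = (1-p)(1) ⇒ p = 1/6

(p,q) = (1/6, 6/7)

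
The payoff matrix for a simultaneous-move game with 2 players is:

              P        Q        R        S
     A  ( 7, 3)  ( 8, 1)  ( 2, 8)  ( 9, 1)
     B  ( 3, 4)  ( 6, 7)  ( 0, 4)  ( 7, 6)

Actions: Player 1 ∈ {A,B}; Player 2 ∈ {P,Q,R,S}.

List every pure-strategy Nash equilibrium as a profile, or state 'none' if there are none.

PSNE = {(A,R)}

(A,P): not NE [P2→R gives 8>3]
(A,Q): not NE [P2→R gives 8>1]
(A,R): NE
(A,S): not NE [P2→R gives 8>1]
(B,P): not NE [P1→A gives 7>3; P2→Q gives 7>4]
(B,Q): not NE [P1→A gives 8>6]
(B,R): not NE [P1→A gives 2>0; P2→Q gives 7>4]
(B,S): not NE [P1→A gives 9>7; P2→Q gives 7>6]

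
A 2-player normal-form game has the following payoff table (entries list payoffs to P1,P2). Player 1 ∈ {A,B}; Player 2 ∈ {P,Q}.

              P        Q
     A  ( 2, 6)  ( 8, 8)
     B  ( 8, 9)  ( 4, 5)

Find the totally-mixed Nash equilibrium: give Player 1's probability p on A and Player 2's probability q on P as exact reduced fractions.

p=2/3, q=2/5

P1 indiff ⇒ q·2+(1-q)·8 = q·8+(1-q)·4 ⇒ q(-6) = (1-q)(-4) ⇒ q = 2/5
P2 indiff ⇒ p·6+(1-p)·9 = p·8+(1-p)·5 ⇒ p(-2) = (1-p)(-4) ⇒ p = 2/3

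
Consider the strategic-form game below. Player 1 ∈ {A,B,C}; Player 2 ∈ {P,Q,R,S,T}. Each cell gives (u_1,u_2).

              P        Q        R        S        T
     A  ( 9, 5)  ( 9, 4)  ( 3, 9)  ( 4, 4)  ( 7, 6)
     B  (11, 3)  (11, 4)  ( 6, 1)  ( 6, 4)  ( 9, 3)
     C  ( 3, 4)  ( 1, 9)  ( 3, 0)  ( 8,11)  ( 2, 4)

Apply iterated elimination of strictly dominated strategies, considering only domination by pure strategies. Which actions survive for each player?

IESDS → P1:{B,C} P2:{Q,S}

P1 drop A (B beats it: P:11>9 Q:11>9 R:6>3 S:6>4 T:9>7)
P2 drop P (Q beats it: B:4>3 C:9>4)
P2 drop R (Q beats it: B:4>1 C:9>0)
P2 drop T (Q beats it: B:4>3 C:9>4)
P1→{B,C} P2→{Q,S}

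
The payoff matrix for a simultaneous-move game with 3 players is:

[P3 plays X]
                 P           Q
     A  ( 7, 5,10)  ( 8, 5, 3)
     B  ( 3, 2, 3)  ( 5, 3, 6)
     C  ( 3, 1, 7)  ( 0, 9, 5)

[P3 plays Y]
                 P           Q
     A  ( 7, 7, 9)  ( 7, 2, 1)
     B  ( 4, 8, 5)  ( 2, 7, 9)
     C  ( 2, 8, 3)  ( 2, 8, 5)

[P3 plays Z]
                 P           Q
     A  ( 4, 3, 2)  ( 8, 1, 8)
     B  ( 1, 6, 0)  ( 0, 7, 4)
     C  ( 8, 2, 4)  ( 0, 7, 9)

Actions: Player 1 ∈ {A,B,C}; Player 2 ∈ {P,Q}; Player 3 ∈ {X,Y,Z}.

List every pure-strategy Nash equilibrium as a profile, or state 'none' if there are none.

(A,P,X): NE
(A,P,Y): not NE [P3→X gives 10>9]
(A,P,Z): not NE [P1→C gives 8>4; P3→X gives 10>2]
(A,Q,X): not NE [P3→Z gives 8>3]
(A,Q,Y): not NE [P2→P gives 7>2; P3→Z gives 8>1]
(A,Q,Z): not NE [P2→P gives 3>1]
(B,P,X): not NE [P1→A gives 7>3; P2→Q gives 3>2; P3→Y gives 5>3]
(B,P,Y): not NE [P1→A gives 7>4]
(B,P,Z): not NE [P1→C gives 8>1; P2→Q gives 7>6; P3→Y gives 5>0]
(B,Q,X): not NE [P1→A gives 8>5; P3→Y gives 9>6]
(B,Q,Y): not NE [P1→A gives 7>2; P2→P gives 8>7]
(B,Q,Z): not NE [P1→A gives 8>0; P3→Y gives 9>4]
(C,P,X): not NE [P1→A gives 7>3; P2→Q gives 9>1]
(C,P,Y): not NE [P1→A gives 7>2; P3→X gives 7>3]
(C,P,Z): not NE [P2→Q gives 7>2; P3→X gives 7>4]
(C,Q,X): not NE [P1→A gives 8>0; P3→Z gives 9>5]
(C,Q,Y): not NE [P1→A gives 7>2; P3→Z gives 9>5]
(C,Q,Z): not NE [P1→A gives 8>0]

NE set: (A,P,X)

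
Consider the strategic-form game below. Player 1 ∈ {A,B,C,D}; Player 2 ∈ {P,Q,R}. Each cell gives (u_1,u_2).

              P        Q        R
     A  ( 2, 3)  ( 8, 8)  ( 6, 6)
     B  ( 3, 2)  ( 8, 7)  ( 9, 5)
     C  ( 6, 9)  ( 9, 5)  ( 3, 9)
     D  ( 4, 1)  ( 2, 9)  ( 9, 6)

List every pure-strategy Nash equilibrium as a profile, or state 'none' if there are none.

(A,P): not NE [P1→C gives 6>2; P2→Q gives 8>3]
(A,Q): not NE [P1→C gives 9>8]
(A,R): not NE [P1→D gives 9>6; P2→Q gives 8>6]
(B,P): not NE [P1→C gives 6>3; P2→Q gives 7>2]
(B,Q): not NE [P1→C gives 9>8]
(B,R): not NE [P2→Q gives 7>5]
(C,P): NE
(C,Q): not NE [P2→R gives 9>5]
(C,R): not NE [P1→D gives 9>3]
(D,P): not NE [P1→C gives 6>4; P2→Q gives 9>1]
(D,Q): not NE [P1→C gives 9>2]
(D,R): not NE [P2→Q gives 9>6]

PSNE = {(C,P)}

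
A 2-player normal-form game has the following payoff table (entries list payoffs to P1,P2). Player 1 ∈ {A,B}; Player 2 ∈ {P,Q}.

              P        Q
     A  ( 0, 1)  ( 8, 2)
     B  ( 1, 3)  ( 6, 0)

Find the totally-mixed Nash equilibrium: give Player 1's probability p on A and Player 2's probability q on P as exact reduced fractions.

P1 indiff ⇒ q·0+(1-q)·8 = q·1+(1-q)·6 ⇒ q(-1) = (1-q)(-2) ⇒ q = 2/3
P2 indiff ⇒ p·1+(1-p)·3 = p·2+(1-p)·0 ⇒ p(-1) = (1-p)(-3) ⇒ p = 3/4

P1 mixes 3/4 on A; P2 mixes 2/3 on P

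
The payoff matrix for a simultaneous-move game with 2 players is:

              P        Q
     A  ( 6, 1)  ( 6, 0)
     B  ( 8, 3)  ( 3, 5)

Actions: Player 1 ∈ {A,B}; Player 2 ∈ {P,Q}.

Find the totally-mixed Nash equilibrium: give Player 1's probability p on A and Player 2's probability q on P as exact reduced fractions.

P1 mixes 2/3 on A; P2 mixes 3/5 on P

P1 indiff ⇒ q·6+(1-q)·6 = q·8+(1-q)·3 ⇒ q(-2) = (1-q)(-3) ⇒ q = 3/5
P2 indiff ⇒ p·1+(1-p)·3 = p·0+(1-p)·5 ⇒ p(1) = (1-p)(2) ⇒ p = 2/3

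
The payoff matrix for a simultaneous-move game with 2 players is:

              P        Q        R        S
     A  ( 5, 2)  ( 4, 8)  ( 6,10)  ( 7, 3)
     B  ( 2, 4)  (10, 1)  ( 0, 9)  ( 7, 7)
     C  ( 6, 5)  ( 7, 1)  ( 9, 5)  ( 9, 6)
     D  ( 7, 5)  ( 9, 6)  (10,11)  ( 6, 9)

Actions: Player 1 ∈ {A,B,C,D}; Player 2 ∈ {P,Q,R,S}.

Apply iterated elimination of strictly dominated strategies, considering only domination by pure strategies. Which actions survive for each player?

P1 drop A (C beats it: P:6>5 Q:7>4 R:9>6 S:9>7)
P2 drop P (S beats it: B:7>4 C:6>5 D:9>5)
P2 drop Q (R beats it: B:9>1 C:5>1 D:11>6)
P1 drop B (C beats it: R:9>0 S:9>7)
P1→{C,D} P2→{R,S}

Survivors P1:{C,D} P2:{R,S}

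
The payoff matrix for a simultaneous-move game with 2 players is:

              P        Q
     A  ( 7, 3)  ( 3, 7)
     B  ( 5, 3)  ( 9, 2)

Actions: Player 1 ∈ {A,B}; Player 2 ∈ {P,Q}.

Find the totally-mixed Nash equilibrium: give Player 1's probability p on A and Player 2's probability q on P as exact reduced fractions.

P1 mixes 1/5 on A; P2 mixes 3/4 on P

P1 indiff ⇒ q·7+(1-q)·3 = q·5+(1-q)·9 ⇒ q(2) = (1-q)(6) ⇒ q = 3/4
P2 indiff ⇒ p·3+(1-p)·3 = p·7+(1-p)·2 ⇒ p(-4) = (1-p)(-1) ⇒ p = 1/5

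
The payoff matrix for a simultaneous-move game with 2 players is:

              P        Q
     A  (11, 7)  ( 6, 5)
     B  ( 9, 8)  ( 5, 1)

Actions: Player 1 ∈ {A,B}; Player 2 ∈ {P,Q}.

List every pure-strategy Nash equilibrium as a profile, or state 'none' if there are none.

NE set: (A,P)

(A,P): NE
(A,Q): not NE [P2→P gives 7>5]
(B,P): not NE [P1→A gives 11>9]
(B,Q): not NE [P1→A gives 6>5; P2→P gives 8>1]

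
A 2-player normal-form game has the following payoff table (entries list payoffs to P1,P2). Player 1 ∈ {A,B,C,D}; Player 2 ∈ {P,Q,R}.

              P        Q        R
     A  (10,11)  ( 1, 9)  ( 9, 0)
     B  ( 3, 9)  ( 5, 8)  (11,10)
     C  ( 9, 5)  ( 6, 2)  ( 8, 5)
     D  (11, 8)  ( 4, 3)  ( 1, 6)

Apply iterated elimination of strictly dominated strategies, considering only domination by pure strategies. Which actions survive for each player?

P2 drop Q (P beats it: A:11>9 B:9>8 C:5>2 D:8>3)
P1 drop C (A beats it: P:10>9 R:9>8)
P1→{A,B,D} P2→{P,R}

Survivors P1:{A,B,D} P2:{P,R}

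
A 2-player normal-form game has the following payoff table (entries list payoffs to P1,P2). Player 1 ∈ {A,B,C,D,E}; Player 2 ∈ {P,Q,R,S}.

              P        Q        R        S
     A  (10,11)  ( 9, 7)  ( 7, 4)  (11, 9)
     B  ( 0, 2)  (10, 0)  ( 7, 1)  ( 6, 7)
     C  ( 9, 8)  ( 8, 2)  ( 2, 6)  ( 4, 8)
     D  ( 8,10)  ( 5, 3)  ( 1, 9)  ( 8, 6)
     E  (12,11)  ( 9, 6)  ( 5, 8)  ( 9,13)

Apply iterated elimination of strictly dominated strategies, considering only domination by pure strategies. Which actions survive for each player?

P1 drop C (A beats it: P:10>9 Q:9>8 R:7>2 S:11>4)
P1 drop D (A beats it: P:10>8 Q:9>5 R:7>1 S:11>8)
P2 drop Q (P beats it: A:11>7 B:2>0 E:11>6)
P2 drop R (P beats it: A:11>4 B:2>1 E:11>8)
P1 drop B (A beats it: P:10>0 S:11>6)
P1→{A,E} P2→{P,S}

Remaining: P1:{A,E} P2:{P,S}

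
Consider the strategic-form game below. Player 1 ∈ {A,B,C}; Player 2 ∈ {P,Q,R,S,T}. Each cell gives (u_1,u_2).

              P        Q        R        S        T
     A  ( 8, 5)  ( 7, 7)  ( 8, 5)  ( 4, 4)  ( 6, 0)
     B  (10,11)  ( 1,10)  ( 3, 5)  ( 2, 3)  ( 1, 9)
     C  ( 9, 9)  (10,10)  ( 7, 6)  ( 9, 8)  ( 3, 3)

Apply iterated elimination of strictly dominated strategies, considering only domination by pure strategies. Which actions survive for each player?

P2 drop R (Q beats it: A:7>5 B:10>5 C:10>6)
P2 drop S (P beats it: A:5>4 B:11>3 C:9>8)
P2 drop T (P beats it: A:5>0 B:11>9 C:9>3)
P1 drop A (C beats it: P:9>8 Q:10>7)
P1→{B,C} P2→{P,Q}

Survivors P1:{B,C} P2:{P,Q}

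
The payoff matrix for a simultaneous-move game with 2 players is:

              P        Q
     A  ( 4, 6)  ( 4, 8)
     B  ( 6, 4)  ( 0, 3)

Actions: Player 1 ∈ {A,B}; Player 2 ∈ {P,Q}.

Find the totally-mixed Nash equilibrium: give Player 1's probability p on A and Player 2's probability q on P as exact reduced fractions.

P1 indiff ⇒ q·4+(1-q)·4 = q·6+(1-q)·0 ⇒ q(-2) = (1-q)(-4) ⇒ q = 2/3
P2 indiff ⇒ p·6+(1-p)·4 = p·8+(1-p)·3 ⇒ p(-2) = (1-p)(-1) ⇒ p = 1/3

(p,q) = (1/3, 2/3)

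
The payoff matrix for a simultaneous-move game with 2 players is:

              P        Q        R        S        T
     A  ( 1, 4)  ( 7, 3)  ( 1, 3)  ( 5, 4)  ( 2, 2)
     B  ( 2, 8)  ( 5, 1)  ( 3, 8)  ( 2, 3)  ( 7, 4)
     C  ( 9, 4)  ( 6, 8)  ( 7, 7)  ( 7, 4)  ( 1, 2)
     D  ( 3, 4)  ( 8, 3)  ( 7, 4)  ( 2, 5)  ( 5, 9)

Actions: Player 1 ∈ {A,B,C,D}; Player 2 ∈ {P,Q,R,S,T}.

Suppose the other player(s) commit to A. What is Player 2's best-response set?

P2 best: {P,S}

u_2(P vs A) = 4
u_2(Q vs A) = 3
u_2(R vs A) = 3
u_2(S vs A) = 4
u_2(T vs A) = 2
max payoff 4 at {P,S}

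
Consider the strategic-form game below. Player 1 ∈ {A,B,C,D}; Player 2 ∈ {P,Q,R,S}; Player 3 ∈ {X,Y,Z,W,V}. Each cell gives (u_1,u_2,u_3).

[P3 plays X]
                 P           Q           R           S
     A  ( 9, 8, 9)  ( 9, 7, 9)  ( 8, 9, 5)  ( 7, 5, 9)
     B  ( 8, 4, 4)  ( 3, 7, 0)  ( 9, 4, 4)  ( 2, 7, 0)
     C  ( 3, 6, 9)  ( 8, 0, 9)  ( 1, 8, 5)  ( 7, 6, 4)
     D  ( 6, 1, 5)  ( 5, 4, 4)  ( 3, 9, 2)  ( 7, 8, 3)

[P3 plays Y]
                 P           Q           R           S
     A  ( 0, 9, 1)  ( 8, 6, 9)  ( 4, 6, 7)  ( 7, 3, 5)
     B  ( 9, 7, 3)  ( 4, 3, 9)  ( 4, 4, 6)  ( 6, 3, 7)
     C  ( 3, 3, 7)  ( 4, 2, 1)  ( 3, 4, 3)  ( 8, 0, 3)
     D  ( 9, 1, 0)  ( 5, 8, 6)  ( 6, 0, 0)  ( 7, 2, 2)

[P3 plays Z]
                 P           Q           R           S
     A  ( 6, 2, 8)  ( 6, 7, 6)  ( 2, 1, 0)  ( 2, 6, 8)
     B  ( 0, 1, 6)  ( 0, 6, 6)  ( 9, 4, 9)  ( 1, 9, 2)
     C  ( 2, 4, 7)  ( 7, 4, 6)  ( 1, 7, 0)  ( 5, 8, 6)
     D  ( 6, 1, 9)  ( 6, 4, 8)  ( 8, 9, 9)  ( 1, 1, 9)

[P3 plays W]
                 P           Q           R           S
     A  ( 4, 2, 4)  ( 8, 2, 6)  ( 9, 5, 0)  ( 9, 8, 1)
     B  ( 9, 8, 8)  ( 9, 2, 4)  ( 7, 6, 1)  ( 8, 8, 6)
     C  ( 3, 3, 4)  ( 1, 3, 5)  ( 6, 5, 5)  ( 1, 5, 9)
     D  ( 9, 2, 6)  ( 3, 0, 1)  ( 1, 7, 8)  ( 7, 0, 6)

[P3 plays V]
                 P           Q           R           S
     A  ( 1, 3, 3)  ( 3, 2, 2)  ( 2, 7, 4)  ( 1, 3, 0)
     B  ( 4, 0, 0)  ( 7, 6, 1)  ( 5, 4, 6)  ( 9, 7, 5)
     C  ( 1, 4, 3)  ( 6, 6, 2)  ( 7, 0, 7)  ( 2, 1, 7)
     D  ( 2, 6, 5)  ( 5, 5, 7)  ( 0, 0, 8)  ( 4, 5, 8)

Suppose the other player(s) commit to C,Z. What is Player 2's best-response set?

u_2(P vs C,Z) = 4
u_2(Q vs C,Z) = 4
u_2(R vs C,Z) = 7
u_2(S vs C,Z) = 8
max payoff 8 at {S}

BR_2 = {S}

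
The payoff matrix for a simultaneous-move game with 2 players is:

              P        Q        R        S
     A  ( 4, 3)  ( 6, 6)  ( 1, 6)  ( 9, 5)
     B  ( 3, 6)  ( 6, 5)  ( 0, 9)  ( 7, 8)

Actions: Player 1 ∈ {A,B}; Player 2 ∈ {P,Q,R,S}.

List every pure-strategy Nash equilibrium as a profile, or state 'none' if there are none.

Nash profiles: (A,Q), (A,R)

(A,P): not NE [P2→R gives 6>3]
(A,Q): NE
(A,R): NE
(A,S): not NE [P2→R gives 6>5]
(B,P): not NE [P1→A gives 4>3; P2→R gives 9>6]
(B,Q): not NE [P2→R gives 9>5]
(B,R): not NE [P1→A gives 1>0]
(B,S): not NE [P1→A gives 9>7; P2→R gives 9>8]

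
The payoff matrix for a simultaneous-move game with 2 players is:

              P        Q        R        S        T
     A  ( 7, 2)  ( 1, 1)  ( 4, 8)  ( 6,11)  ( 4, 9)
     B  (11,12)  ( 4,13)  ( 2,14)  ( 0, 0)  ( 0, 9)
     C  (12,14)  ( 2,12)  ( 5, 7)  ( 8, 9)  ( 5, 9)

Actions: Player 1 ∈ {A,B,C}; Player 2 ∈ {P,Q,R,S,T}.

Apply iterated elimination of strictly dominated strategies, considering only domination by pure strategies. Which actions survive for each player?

P1 drop A (C beats it: P:12>7 Q:2>1 R:5>4 S:8>6 T:5>4)
P2 drop S (P beats it: B:12>0 C:14>9)
P2 drop T (P beats it: B:12>9 C:14>9)
P1→{B,C} P2→{P,Q,R}

Remaining: P1:{B,C} P2:{P,Q,R}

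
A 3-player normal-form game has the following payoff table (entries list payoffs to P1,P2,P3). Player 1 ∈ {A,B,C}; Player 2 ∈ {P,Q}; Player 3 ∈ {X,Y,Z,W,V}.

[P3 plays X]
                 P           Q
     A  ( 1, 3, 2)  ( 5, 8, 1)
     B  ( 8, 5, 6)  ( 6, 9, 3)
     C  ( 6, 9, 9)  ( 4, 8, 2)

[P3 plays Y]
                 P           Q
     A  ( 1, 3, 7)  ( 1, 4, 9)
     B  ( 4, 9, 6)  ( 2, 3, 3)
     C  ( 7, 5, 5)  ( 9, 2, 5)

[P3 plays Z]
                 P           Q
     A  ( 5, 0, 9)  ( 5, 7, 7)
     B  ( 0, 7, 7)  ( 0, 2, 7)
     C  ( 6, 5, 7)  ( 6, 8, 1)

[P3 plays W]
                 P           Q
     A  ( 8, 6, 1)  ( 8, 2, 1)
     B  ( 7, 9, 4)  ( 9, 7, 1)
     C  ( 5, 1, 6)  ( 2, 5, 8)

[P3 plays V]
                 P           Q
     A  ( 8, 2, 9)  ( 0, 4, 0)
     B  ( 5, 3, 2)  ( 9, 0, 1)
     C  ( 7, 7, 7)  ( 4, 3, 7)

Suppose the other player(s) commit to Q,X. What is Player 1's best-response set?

argmax u_1 = {B}

u_1(A vs Q,X) = 5
u_1(B vs Q,X) = 6
u_1(C vs Q,X) = 4
max payoff 6 at {B}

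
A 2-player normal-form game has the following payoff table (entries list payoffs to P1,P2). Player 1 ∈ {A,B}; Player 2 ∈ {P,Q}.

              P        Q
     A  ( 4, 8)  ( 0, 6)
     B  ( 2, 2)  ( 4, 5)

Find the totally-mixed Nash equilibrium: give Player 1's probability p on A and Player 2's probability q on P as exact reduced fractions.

P1 indiff ⇒ q·4+(1-q)·0 = q·2+(1-q)·4 ⇒ q(2) = (1-q)(4) ⇒ q = 2/3
P2 indiff ⇒ p·8+(1-p)·2 = p·6+(1-p)·5 ⇒ p(2) = (1-p)(3) ⇒ p = 3/5

P1 mixes 3/5 on A; P2 mixes 2/3 on P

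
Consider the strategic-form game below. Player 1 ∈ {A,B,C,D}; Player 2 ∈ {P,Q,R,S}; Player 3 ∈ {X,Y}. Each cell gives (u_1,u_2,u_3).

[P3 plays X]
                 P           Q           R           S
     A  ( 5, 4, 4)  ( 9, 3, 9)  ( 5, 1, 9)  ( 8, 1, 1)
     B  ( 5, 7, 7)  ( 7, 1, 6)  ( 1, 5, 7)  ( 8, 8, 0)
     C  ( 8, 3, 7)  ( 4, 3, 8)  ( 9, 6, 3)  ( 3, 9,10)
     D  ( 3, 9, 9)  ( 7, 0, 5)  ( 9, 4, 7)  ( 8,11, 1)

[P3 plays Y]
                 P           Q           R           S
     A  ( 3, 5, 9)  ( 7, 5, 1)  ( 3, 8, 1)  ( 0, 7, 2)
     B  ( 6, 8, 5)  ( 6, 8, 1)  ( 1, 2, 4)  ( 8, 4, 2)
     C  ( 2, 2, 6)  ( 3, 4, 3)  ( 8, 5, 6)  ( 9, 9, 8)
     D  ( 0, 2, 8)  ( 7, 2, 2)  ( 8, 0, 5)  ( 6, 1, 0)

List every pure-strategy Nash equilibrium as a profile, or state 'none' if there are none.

NE set: (D,S,X)

(A,P,X): not NE [P1→C gives 8>5; P3→Y gives 9>4]
(A,P,Y): not NE [P1→B gives 6>3; P2→R gives 8>5]
(A,Q,X): not NE [P2→P gives 4>3]
(A,Q,Y): not NE [P2→R gives 8>5; P3→X gives 9>1]
(A,R,X): not NE [P1→D gives 9>5; P2→P gives 4>1]
(A,R,Y): not NE [P1→D gives 8>3; P3→X gives 9>1]
(A,S,X): not NE [P2→P gives 4>1; P3→Y gives 2>1]
(A,S,Y): not NE [P1→C gives 9>0; P2→R gives 8>7]
(B,P,X): not NE [P1→C gives 8>5; P2→S gives 8>7]
(B,P,Y): not NE [P3→X gives 7>5]
(B,Q,X): not NE [P1→A gives 9>7; P2→S gives 8>1]
(B,Q,Y): not NE [P1→D gives 7>6; P3→X gives 6>1]
(B,R,X): not NE [P1→D gives 9>1; P2→S gives 8>5]
(B,R,Y): not NE [P1→D gives 8>1; P2→Q gives 8>2; P3→X gives 7>4]
(B,S,X): not NE [P3→Y gives 2>0]
(B,S,Y): not NE [P1→C gives 9>8; P2→Q gives 8>4]
(C,P,X): not NE [P2→S gives 9>3]
(C,P,Y): not NE [P1→B gives 6>2; P2→S gives 9>2; P3→X gives 7>6]
(C,Q,X): not NE [P1→A gives 9>4; P2→S gives 9>3]
(C,Q,Y): not NE [P1→D gives 7>3; P2→S gives 9>4; P3→X gives 8>3]
(C,R,X): not NE [P2→S gives 9>6; P3→Y gives 6>3]
(C,R,Y): not NE [P2→S gives 9>5]
(C,S,X): not NE [P1→D gives 8>3]
(C,S,Y): not NE [P3→X gives 10>8]
(D,P,X): not NE [P1→C gives 8>3; P2→S gives 11>9]
(D,P,Y): not NE [P1→B gives 6>0; P3→X gives 9>8]
(D,Q,X): not NE [P1→A gives 9>7; P2→S gives 11>0]
(D,Q,Y): not NE [P3→X gives 5>2]
(D,R,X): not NE [P2→S gives 11>4]
(D,R,Y): not NE [P2→Q gives 2>0; P3→X gives 7>5]
(D,S,X): NE
(D,S,Y): not NE [P1→C gives 9>6; P2→Q gives 2>1; P3→X gives 1>0]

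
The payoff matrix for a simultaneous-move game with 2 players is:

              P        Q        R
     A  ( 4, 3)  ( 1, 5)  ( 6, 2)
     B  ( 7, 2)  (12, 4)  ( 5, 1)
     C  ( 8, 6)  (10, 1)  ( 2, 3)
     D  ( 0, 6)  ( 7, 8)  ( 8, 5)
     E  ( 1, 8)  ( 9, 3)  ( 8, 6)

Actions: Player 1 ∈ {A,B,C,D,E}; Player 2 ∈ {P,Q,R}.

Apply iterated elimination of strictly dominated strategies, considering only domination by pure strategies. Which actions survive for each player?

P2 drop R (P beats it: A:3>2 B:2>1 C:6>3 D:6>5 E:8>6)
P1 drop A (B beats it: P:7>4 Q:12>1)
P1 drop D (B beats it: P:7>0 Q:12>7)
P1 drop E (B beats it: P:7>1 Q:12>9)
P1→{B,C} P2→{P,Q}

IESDS → P1:{B,C} P2:{P,Q}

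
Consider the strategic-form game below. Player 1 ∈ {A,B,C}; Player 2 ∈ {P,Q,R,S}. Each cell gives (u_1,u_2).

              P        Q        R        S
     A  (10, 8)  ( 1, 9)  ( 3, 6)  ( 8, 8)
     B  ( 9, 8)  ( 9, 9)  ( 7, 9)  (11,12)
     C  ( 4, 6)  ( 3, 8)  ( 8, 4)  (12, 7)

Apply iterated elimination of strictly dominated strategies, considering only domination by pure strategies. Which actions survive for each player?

IESDS → P1:{B,C} P2:{Q,S}

P2 drop P (Q beats it: A:9>8 B:9>8 C:8>6)
P1 drop A (B beats it: Q:9>1 R:7>3 S:11>8)
P2 drop R (S beats it: B:12>9 C:7>4)
P1→{B,C} P2→{Q,S}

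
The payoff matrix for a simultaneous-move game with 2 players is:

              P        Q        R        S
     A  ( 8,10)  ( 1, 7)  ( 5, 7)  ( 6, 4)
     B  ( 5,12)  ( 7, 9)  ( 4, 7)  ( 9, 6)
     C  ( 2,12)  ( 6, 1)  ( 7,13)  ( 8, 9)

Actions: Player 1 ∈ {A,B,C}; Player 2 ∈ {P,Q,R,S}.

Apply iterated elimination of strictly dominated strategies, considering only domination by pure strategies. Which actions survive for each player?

IESDS → P1:{A,C} P2:{P,R}

P2 drop Q (P beats it: A:10>7 B:12>9 C:12>1)
P2 drop S (P beats it: A:10>4 B:12>6 C:12>9)
P1 drop B (A beats it: P:8>5 R:5>4)
P1→{A,C} P2→{P,R}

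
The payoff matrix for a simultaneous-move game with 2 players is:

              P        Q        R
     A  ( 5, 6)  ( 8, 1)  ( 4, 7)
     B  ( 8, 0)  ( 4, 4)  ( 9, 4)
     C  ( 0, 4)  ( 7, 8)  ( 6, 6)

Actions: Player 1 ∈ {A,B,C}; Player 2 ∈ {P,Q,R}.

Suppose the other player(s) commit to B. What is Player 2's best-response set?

u_2(P vs B) = 0
u_2(Q vs B) = 4
u_2(R vs B) = 4
max payoff 4 at {Q,R}

BR_2 = {Q,R}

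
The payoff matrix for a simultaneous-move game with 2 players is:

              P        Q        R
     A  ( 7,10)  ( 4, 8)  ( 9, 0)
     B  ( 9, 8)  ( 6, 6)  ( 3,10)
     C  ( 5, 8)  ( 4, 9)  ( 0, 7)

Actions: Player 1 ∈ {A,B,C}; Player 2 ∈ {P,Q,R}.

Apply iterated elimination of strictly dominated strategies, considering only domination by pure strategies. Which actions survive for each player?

P1 drop C (B beats it: P:9>5 Q:6>4 R:3>0)
P2 drop Q (P beats it: A:10>8 B:8>6)
P1→{A,B} P2→{P,R}

Survivors P1:{A,B} P2:{P,R}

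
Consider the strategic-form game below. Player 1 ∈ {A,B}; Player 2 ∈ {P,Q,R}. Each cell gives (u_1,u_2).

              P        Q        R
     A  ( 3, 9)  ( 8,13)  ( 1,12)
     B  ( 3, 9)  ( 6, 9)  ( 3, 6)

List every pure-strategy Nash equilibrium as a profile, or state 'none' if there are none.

NE set: (A,Q), (B,P)

(A,P): not NE [P2→Q gives 13>9]
(A,Q): NE
(A,R): not NE [P1→B gives 3>1; P2→Q gives 13>12]
(B,P): NE
(B,Q): not NE [P1→A gives 8>6]
(B,R): not NE [P2→Q gives 9>6]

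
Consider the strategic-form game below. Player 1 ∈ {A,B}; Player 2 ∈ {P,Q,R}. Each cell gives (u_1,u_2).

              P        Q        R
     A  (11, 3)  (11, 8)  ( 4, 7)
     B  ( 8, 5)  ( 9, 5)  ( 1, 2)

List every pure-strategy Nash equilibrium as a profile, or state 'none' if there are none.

(A,P): not NE [P2→Q gives 8>3]
(A,Q): NE
(A,R): not NE [P2→Q gives 8>7]
(B,P): not NE [P1→A gives 11>8]
(B,Q): not NE [P1→A gives 11>9]
(B,R): not NE [P1→A gives 4>1; P2→Q gives 5>2]

NE set: (A,Q)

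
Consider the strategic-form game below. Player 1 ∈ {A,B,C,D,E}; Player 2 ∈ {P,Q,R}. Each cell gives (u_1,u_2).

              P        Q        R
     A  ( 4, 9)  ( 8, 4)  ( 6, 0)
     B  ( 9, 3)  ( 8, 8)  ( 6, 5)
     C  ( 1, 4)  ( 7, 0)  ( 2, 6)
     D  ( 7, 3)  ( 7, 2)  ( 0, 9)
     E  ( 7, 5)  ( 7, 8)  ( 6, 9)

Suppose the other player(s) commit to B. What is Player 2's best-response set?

BR_2 = {Q}

u_2(P vs B) = 3
u_2(Q vs B) = 8
u_2(R vs B) = 5
max payoff 8 at {Q}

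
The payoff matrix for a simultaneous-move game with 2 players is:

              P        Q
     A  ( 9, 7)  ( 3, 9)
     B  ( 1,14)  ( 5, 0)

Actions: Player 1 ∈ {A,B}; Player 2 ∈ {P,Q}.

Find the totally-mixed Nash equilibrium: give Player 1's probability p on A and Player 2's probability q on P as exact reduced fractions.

P1 indiff ⇒ q·9+(1-q)·3 = q·1+(1-q)·5 ⇒ q(8) = (1-q)(2) ⇒ q = 1/5
P2 indiff ⇒ p·7+(1-p)·14 = p·9+(1-p)·0 ⇒ p(-2) = (1-p)(-14) ⇒ p = 7/8

P1 mixes 7/8 on A; P2 mixes 1/5 on P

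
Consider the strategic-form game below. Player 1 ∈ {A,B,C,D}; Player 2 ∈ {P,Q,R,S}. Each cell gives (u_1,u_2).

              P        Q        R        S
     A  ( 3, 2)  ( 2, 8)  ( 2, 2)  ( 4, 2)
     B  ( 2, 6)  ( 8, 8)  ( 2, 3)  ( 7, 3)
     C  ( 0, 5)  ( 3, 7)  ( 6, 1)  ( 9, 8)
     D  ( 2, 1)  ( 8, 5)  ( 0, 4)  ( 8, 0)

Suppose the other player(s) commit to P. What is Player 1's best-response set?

argmax u_1 = {A}

u_1(A vs P) = 3
u_1(B vs P) = 2
u_1(C vs P) = 0
u_1(D vs P) = 2
max payoff 3 at {A}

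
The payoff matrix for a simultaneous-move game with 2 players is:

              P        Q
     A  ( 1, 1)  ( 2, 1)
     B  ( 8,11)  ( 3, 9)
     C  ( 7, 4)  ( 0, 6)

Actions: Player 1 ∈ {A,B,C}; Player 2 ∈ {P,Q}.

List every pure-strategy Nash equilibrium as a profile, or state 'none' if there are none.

(A,P): not NE [P1→B gives 8>1]
(A,Q): not NE [P1→B gives 3>2]
(B,P): NE
(B,Q): not NE [P2→P gives 11>9]
(C,P): not NE [P1→B gives 8>7; P2→Q gives 6>4]
(C,Q): not NE [P1→B gives 3>0]

NE set: (B,P)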